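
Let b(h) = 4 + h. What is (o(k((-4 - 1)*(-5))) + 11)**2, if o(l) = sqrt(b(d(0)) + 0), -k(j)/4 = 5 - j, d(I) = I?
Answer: 169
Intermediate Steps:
k(j) = -20 + 4*j (k(j) = -4*(5 - j) = -20 + 4*j)
o(l) = 2 (o(l) = sqrt((4 + 0) + 0) = sqrt(4 + 0) = sqrt(4) = 2)
(o(k((-4 - 1)*(-5))) + 11)**2 = (2 + 11)**2 = 13**2 = 169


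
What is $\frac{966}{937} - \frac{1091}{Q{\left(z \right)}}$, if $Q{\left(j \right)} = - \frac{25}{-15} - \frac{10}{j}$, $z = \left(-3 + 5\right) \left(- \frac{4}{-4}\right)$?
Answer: $\frac{3076461}{9370} \approx 328.33$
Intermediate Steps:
$z = 2$ ($z = 2 \left(\left(-4\right) \left(- \frac{1}{4}\right)\right) = 2 \cdot 1 = 2$)
$Q{\left(j \right)} = \frac{5}{3} - \frac{10}{j}$ ($Q{\left(j \right)} = \left(-25\right) \left(- \frac{1}{15}\right) - \frac{10}{j} = \frac{5}{3} - \frac{10}{j}$)
$\frac{966}{937} - \frac{1091}{Q{\left(z \right)}} = \frac{966}{937} - \frac{1091}{\frac{5}{3} - \frac{10}{2}} = 966 \cdot \frac{1}{937} - \frac{1091}{\frac{5}{3} - 5} = \frac{966}{937} - \frac{1091}{\frac{5}{3} - 5} = \frac{966}{937} - \frac{1091}{- \frac{10}{3}} = \frac{966}{937} - - \frac{3273}{10} = \frac{966}{937} + \frac{3273}{10} = \frac{3076461}{9370}$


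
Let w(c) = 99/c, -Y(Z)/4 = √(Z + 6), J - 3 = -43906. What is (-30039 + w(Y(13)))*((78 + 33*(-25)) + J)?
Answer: 1341241350 + 116325*√19/2 ≈ 1.3415e+9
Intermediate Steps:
J = -43903 (J = 3 - 43906 = -43903)
Y(Z) = -4*√(6 + Z) (Y(Z) = -4*√(Z + 6) = -4*√(6 + Z))
(-30039 + w(Y(13)))*((78 + 33*(-25)) + J) = (-30039 + 99/((-4*√(6 + 13))))*((78 + 33*(-25)) - 43903) = (-30039 + 99/((-4*√19)))*((78 - 825) - 43903) = (-30039 + 99*(-√19/76))*(-747 - 43903) = (-30039 - 99*√19/76)*(-44650) = 1341241350 + 116325*√19/2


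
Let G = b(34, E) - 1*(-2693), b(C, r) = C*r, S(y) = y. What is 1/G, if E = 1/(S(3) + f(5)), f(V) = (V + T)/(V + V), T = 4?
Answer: 39/105367 ≈ 0.00037014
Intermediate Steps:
f(V) = (4 + V)/(2*V) (f(V) = (V + 4)/(V + V) = (4 + V)/((2*V)) = (4 + V)*(1/(2*V)) = (4 + V)/(2*V))
E = 10/39 (E = 1/(3 + (1/2)*(4 + 5)/5) = 1/(3 + (1/2)*(1/5)*9) = 1/(3 + 9/10) = 1/(39/10) = 10/39 ≈ 0.25641)
G = 105367/39 (G = 34*(10/39) - 1*(-2693) = 340/39 + 2693 = 105367/39 ≈ 2701.7)
1/G = 1/(105367/39) = 39/105367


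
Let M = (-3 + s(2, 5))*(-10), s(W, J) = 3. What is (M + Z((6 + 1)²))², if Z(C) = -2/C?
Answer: 4/2401 ≈ 0.0016660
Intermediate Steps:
M = 0 (M = (-3 + 3)*(-10) = 0*(-10) = 0)
(M + Z((6 + 1)²))² = (0 - 2/(6 + 1)²)² = (0 - 2/(7²))² = (0 - 2/49)² = (-2/49)² = 4/2401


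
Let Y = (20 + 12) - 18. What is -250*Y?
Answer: -3500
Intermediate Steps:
Y = 14 (Y = 32 - 18 = 14)
-250*Y = -250*14 = -3500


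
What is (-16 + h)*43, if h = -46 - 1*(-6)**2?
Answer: -4214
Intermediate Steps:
h = -82 (h = -46 - 1*36 = -46 - 36 = -82)
(-16 + h)*43 = (-16 - 82)*43 = -98*43 = -4214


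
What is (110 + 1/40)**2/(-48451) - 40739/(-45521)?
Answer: 2276465272079/3528860753600 ≈ 0.64510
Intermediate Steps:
(110 + 1/40)**2/(-48451) - 40739/(-45521) = (110 + 1/40)**2*(-1/48451) - 40739*(-1/45521) = (4401/40)**2*(-1/48451) + 40739/45521 = (19368801/1600)*(-1/48451) + 40739/45521 = -19368801/77521600 + 40739/45521 = 2276465272079/3528860753600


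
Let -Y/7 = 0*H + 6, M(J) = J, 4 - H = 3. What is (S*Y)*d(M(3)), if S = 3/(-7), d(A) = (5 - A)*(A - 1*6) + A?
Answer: -54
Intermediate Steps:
H = 1 (H = 4 - 1*3 = 4 - 3 = 1)
d(A) = A + (-6 + A)*(5 - A) (d(A) = (5 - A)*(A - 6) + A = (5 - A)*(-6 + A) + A = (-6 + A)*(5 - A) + A = A + (-6 + A)*(5 - A))
S = -3/7 (S = 3*(-⅐) = -3/7 ≈ -0.42857)
Y = -42 (Y = -7*(0*1 + 6) = -7*(0 + 6) = -7*6 = -42)
(S*Y)*d(M(3)) = (-3/7*(-42))*(-30 - 1*3² + 12*3) = 18*(-30 - 1*9 + 36) = 18*(-30 - 9 + 36) = 18*(-3) = -54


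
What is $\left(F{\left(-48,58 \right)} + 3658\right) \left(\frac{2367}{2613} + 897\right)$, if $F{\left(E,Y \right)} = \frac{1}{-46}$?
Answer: $\frac{65798791146}{20033} \approx 3.2845 \cdot 10^{6}$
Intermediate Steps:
$F{\left(E,Y \right)} = - \frac{1}{46}$
$\left(F{\left(-48,58 \right)} + 3658\right) \left(\frac{2367}{2613} + 897\right) = \left(- \frac{1}{46} + 3658\right) \left(\frac{2367}{2613} + 897\right) = \frac{168267 \left(2367 \cdot \frac{1}{2613} + 897\right)}{46} = \frac{168267 \left(\frac{789}{871} + 897\right)}{46} = \frac{168267}{46} \cdot \frac{782076}{871} = \frac{65798791146}{20033}$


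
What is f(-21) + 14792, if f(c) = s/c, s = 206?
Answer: 310426/21 ≈ 14782.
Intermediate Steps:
f(c) = 206/c
f(-21) + 14792 = 206/(-21) + 14792 = 206*(-1/21) + 14792 = -206/21 + 14792 = 310426/21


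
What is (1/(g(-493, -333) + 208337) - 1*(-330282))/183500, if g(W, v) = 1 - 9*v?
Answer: 69800146471/38779972500 ≈ 1.7999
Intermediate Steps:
(1/(g(-493, -333) + 208337) - 1*(-330282))/183500 = (1/((1 - 9*(-333)) + 208337) - 1*(-330282))/183500 = (1/((1 + 2997) + 208337) + 330282)*(1/183500) = (1/(2998 + 208337) + 330282)*(1/183500) = (1/211335 + 330282)*(1/183500) = (69800146471/211335)*(1/183500) = 69800146471/38779972500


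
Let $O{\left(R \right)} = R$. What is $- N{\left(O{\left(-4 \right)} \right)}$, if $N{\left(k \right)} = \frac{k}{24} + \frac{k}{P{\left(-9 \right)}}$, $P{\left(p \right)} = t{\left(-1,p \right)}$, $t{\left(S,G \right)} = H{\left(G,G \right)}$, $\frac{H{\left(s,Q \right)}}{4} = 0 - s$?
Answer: $\frac{5}{18} \approx 0.27778$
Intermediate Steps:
$H{\left(s,Q \right)} = - 4 s$ ($H{\left(s,Q \right)} = 4 \left(0 - s\right) = 4 \left(- s\right) = - 4 s$)
$t{\left(S,G \right)} = - 4 G$
$P{\left(p \right)} = - 4 p$
$N{\left(k \right)} = \frac{5 k}{72}$ ($N{\left(k \right)} = \frac{k}{24} + \frac{k}{\left(-4\right) \left(-9\right)} = k \frac{1}{24} + \frac{k}{36} = \frac{k}{24} + k \frac{1}{36} = \frac{k}{24} + \frac{k}{36} = \frac{5 k}{72}$)
$- N{\left(O{\left(-4 \right)} \right)} = - \frac{5 \left(-4\right)}{72} = \left(-1\right) \left(- \frac{5}{18}\right) = \frac{5}{18}$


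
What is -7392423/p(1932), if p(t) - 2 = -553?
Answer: 7392423/551 ≈ 13416.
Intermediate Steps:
p(t) = -551 (p(t) = 2 - 553 = -551)
-7392423/p(1932) = -7392423/(-551) = -7392423*(-1)/551 = -1*(-7392423/551) = 7392423/551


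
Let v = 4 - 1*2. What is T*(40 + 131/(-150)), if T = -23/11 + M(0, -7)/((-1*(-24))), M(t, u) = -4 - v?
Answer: -604507/6600 ≈ -91.592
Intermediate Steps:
v = 2 (v = 4 - 2 = 2)
M(t, u) = -6 (M(t, u) = -4 - 1*2 = -4 - 2 = -6)
T = -103/44 (T = -23/11 - 6/((-1*(-24))) = -23*1/11 - 6/24 = -23/11 - 6*1/24 = -23/11 - 1/4 = -103/44 ≈ -2.3409)
T*(40 + 131/(-150)) = -103*(40 + 131/(-150))/44 = -103*(40 + 131*(-1/150))/44 = -103*(40 - 131/150)/44 = -103/44*5869/150 = -604507/6600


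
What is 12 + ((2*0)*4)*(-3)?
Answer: 12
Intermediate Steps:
12 + ((2*0)*4)*(-3) = 12 + (0*4)*(-3) = 12 + 0*(-3) = 12 + 0 = 12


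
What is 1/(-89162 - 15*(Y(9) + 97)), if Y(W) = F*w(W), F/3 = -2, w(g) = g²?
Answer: -1/83327 ≈ -1.2001e-5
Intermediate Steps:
F = -6 (F = 3*(-2) = -6)
Y(W) = -6*W²
1/(-89162 - 15*(Y(9) + 97)) = 1/(-89162 - 15*(-6*9² + 97)) = 1/(-89162 - 15*(-6*81 + 97)) = 1/(-89162 - 15*(-486 + 97)) = 1/(-89162 - 15*(-389)) = 1/(-89162 + 5835) = 1/(-83327) = -1/83327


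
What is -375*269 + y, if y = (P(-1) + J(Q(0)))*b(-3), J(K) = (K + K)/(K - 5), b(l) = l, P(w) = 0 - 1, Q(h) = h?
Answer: -100872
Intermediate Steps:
P(w) = -1
J(K) = 2*K/(-5 + K) (J(K) = (2*K)/(-5 + K) = 2*K/(-5 + K))
y = 3 (y = (-1 + 2*0/(-5 + 0))*(-3) = (-1 + 2*0/(-5))*(-3) = (-1 + 2*0*(-⅕))*(-3) = (-1 + 0)*(-3) = -1*(-3) = 3)
-375*269 + y = -375*269 + 3 = -100875 + 3 = -100872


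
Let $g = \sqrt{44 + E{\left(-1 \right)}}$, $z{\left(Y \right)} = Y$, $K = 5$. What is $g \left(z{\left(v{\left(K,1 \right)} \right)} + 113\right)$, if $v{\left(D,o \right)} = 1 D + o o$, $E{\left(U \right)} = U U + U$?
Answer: $238 \sqrt{11} \approx 789.36$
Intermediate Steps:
$E{\left(U \right)} = U + U^{2}$ ($E{\left(U \right)} = U^{2} + U = U + U^{2}$)
$v{\left(D,o \right)} = D + o^{2}$
$g = 2 \sqrt{11}$ ($g = \sqrt{44 - \left(1 - 1\right)} = \sqrt{44 - 0} = \sqrt{44 + 0} = \sqrt{44} = 2 \sqrt{11} \approx 6.6332$)
$g \left(z{\left(v{\left(K,1 \right)} \right)} + 113\right) = 2 \sqrt{11} \left(\left(5 + 1^{2}\right) + 113\right) = 2 \sqrt{11} \left(\left(5 + 1\right) + 113\right) = 2 \sqrt{11} \left(6 + 113\right) = 2 \sqrt{11} \cdot 119 = 238 \sqrt{11}$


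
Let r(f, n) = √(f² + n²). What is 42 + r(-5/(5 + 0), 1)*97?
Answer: 42 + 97*√2 ≈ 179.18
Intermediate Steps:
42 + r(-5/(5 + 0), 1)*97 = 42 + √((-5/(5 + 0))² + 1²)*97 = 42 + √((-5/5)² + 1)*97 = 42 + √((-5*⅕)² + 1)*97 = 42 + √((-1)² + 1)*97 = 42 + √(1 + 1)*97 = 42 + √2*97 = 42 + 97*√2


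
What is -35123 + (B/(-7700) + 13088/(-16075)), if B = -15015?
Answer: -2258335867/64300 ≈ -35122.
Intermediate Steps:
-35123 + (B/(-7700) + 13088/(-16075)) = -35123 + (-15015/(-7700) + 13088/(-16075)) = -35123 + (-15015*(-1/7700) + 13088*(-1/16075)) = -35123 + (39/20 - 13088/16075) = -35123 + 73033/64300 = -2258335867/64300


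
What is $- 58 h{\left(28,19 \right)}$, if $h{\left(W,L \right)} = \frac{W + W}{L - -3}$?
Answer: $- \frac{1624}{11} \approx -147.64$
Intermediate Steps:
$h{\left(W,L \right)} = \frac{2 W}{3 + L}$ ($h{\left(W,L \right)} = \frac{2 W}{L + 3} = \frac{2 W}{3 + L}$)
$- 58 h{\left(28,19 \right)} = - 58 \cdot 2 \cdot 28 \frac{1}{3 + 19} = - 58 \cdot 2 \cdot 28 \cdot \frac{1}{22} = \left(-58\right) \frac{28}{11} = - \frac{1624}{11}$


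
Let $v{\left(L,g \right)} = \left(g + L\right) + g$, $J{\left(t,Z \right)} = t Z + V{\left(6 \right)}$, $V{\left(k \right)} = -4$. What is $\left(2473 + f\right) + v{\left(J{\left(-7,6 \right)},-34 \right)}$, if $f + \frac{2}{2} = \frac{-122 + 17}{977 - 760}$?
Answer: $\frac{73083}{31} \approx 2357.5$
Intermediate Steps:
$J{\left(t,Z \right)} = -4 + Z t$ ($J{\left(t,Z \right)} = t Z - 4 = Z t - 4 = -4 + Z t$)
$v{\left(L,g \right)} = L + 2 g$ ($v{\left(L,g \right)} = \left(L + g\right) + g = L + 2 g$)
$f = - \frac{46}{31}$ ($f = -1 + \frac{-122 + 17}{977 - 760} = -1 - \frac{105}{217} = -1 - \frac{15}{31} = - \frac{46}{31} \approx -1.4839$)
$\left(2473 + f\right) + v{\left(J{\left(-7,6 \right)},-34 \right)} = \left(2473 - \frac{46}{31}\right) + \left(\left(-4 + 6 \left(-7\right)\right) + 2 \left(-34\right)\right) = \frac{76617}{31} - 114 = \frac{73083}{31}$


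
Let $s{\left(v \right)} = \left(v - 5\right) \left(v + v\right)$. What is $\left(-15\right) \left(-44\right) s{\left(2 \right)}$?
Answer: $-7920$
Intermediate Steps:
$s{\left(v \right)} = 2 v \left(-5 + v\right)$ ($s{\left(v \right)} = \left(-5 + v\right) 2 v = 2 v \left(-5 + v\right)$)
$\left(-15\right) \left(-44\right) s{\left(2 \right)} = \left(-15\right) \left(-44\right) 2 \cdot 2 \left(-5 + 2\right) = 660 \cdot 2 \cdot 2 \left(-3\right) = 660 \left(-12\right) = -7920$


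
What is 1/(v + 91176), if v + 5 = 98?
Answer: 1/91269 ≈ 1.0957e-5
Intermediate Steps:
v = 93 (v = -5 + 98 = 93)
1/(v + 91176) = 1/(93 + 91176) = 1/91269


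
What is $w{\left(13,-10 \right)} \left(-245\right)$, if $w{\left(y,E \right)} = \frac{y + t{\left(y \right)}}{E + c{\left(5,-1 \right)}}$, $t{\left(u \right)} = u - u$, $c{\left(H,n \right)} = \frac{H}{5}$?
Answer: $\frac{3185}{9} \approx 353.89$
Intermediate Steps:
$c{\left(H,n \right)} = \frac{H}{5}$ ($c{\left(H,n \right)} = H \frac{1}{5} = \frac{H}{5}$)
$t{\left(u \right)} = 0$
$w{\left(y,E \right)} = \frac{y}{1 + E}$ ($w{\left(y,E \right)} = \frac{y + 0}{E + \frac{1}{5} \cdot 5} = \frac{y}{E + 1} = \frac{y}{1 + E}$)
$w{\left(13,-10 \right)} \left(-245\right) = \frac{13}{1 - 10} \left(-245\right) = \frac{13}{-9} \left(-245\right) = 13 \left(- \frac{1}{9}\right) \left(-245\right) = \left(- \frac{13}{9}\right) \left(-245\right) = \frac{3185}{9}$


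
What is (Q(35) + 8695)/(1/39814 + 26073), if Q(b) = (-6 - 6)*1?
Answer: 345704962/1038070423 ≈ 0.33303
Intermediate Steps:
Q(b) = -12 (Q(b) = -12*1 = -12)
(Q(35) + 8695)/(1/39814 + 26073) = (-12 + 8695)/(1/39814 + 26073) = 8683/(1/39814 + 26073) = 8683/(1038070423/39814) = 8683*(39814/1038070423) = 345704962/1038070423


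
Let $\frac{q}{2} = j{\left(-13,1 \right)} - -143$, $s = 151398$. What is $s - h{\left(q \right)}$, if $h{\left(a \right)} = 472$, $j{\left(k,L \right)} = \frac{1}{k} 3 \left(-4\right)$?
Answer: $150926$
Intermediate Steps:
$j{\left(k,L \right)} = - \frac{12}{k}$ ($j{\left(k,L \right)} = \frac{3}{k} \left(-4\right) = - \frac{12}{k}$)
$q = \frac{3742}{13}$ ($q = 2 \left(- \frac{12}{-13} - -143\right) = 2 \left(\left(-12\right) \left(- \frac{1}{13}\right) + 143\right) = 2 \left(\frac{12}{13} + 143\right) = 2 \cdot \frac{1871}{13} = \frac{3742}{13} \approx 287.85$)
$s - h{\left(q \right)} = 151398 - 472 = 150926$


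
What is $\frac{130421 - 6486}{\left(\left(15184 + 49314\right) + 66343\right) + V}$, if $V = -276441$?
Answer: $- \frac{3541}{4160} \approx -0.8512$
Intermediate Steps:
$\frac{130421 - 6486}{\left(\left(15184 + 49314\right) + 66343\right) + V} = \frac{130421 - 6486}{\left(\left(15184 + 49314\right) + 66343\right) - 276441} = \frac{123935}{\left(64498 + 66343\right) - 276441} = \frac{123935}{130841 - 276441} = \frac{123935}{-145600} = 123935 \left(- \frac{1}{145600}\right) = - \frac{3541}{4160}$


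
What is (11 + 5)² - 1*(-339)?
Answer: 595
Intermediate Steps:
(11 + 5)² - 1*(-339) = 16² + 339 = 256 + 339 = 595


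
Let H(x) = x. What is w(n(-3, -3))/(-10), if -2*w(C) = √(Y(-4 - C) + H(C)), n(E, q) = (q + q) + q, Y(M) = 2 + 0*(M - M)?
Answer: I*√7/20 ≈ 0.13229*I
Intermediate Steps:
Y(M) = 2 (Y(M) = 2 + 0*0 = 2 + 0 = 2)
n(E, q) = 3*q (n(E, q) = 2*q + q = 3*q)
w(C) = -√(2 + C)/2
w(n(-3, -3))/(-10) = -√(2 + 3*(-3))/2/(-10) = -√(2 - 9)/2*(-⅒) = -I*√7/2*(-⅒) = I*√7/20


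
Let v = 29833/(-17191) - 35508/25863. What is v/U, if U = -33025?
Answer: 460662969/4894424253275 ≈ 9.4120e-5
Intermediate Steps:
v = -460662969/148203611 (v = 29833*(-1/17191) - 35508*1/25863 = -29833/17191 - 11836/8621 = -460662969/148203611 ≈ -3.1083)
v/U = -460662969/148203611/(-33025) = -460662969/148203611*(-1/33025) = 460662969/4894424253275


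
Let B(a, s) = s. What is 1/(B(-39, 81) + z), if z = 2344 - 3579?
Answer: -1/1154 ≈ -0.00086655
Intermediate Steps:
z = -1235
1/(B(-39, 81) + z) = 1/(81 - 1235) = 1/(-1154) = -1/1154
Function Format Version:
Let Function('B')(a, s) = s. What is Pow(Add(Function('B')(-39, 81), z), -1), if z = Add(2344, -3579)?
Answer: Rational(-1, 1154) ≈ -0.00086655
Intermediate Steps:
z = -1235
Pow(Add(Function('B')(-39, 81), z), -1) = Pow(Add(81, -1235), -1) = Pow(-1154, -1) = Rational(-1, 1154)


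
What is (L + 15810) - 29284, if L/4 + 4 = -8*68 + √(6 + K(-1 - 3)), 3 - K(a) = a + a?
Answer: -15666 + 4*√17 ≈ -15650.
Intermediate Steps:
K(a) = 3 - 2*a (K(a) = 3 - (a + a) = 3 - 2*a)
L = -2192 + 4*√17 (L = -16 + 4*(-8*68 + √(6 + (3 - 2*(-1 - 3)))) = -16 + 4*(-544 + √(6 + (3 - 2*(-4)))) = -16 + 4*(-544 + √(6 + (3 + 8))) = -16 + 4*(-544 + √(6 + 11)) = -16 + 4*(-544 + √17) = -16 + (-2176 + 4*√17) = -2192 + 4*√17 ≈ -2175.5)
(L + 15810) - 29284 = ((-2192 + 4*√17) + 15810) - 29284 = (13618 + 4*√17) - 29284 = -15666 + 4*√17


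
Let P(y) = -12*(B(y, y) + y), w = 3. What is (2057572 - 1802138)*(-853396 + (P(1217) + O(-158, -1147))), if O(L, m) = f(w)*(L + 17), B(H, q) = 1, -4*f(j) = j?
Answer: -443385530125/2 ≈ -2.2169e+11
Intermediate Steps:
f(j) = -j/4
O(L, m) = -51/4 - 3*L/4 (O(L, m) = (-1/4*3)*(L + 17) = -3*(17 + L)/4 = -51/4 - 3*L/4)
P(y) = -12 - 12*y (P(y) = -12*(1 + y) = -12 - 12*y)
(2057572 - 1802138)*(-853396 + (P(1217) + O(-158, -1147))) = (2057572 - 1802138)*(-853396 + ((-12 - 12*1217) + (-51/4 - 3/4*(-158)))) = 255434*(-853396 + ((-12 - 14604) + (-51/4 + 237/2))) = 255434*(-853396 + (-14616 + 423/4)) = 255434*(-853396 - 58041/4) = 255434*(-3471625/4) = -443385530125/2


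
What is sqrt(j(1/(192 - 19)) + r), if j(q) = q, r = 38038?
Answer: 15*sqrt(5059731)/173 ≈ 195.03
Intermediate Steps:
sqrt(j(1/(192 - 19)) + r) = sqrt(1/(192 - 19) + 38038) = sqrt(1/173 + 38038) = sqrt(6580575/173) = 15*sqrt(5059731)/173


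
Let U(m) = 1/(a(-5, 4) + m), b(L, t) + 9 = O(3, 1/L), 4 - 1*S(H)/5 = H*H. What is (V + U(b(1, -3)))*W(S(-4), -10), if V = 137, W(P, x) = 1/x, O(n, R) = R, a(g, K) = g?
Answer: -178/13 ≈ -13.692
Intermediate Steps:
S(H) = 20 - 5*H² (S(H) = 20 - 5*H*H = 20 - 5*H²)
b(L, t) = -9 + 1/L
U(m) = 1/(-5 + m)
(V + U(b(1, -3)))*W(S(-4), -10) = (137 + 1/(-5 + (-9 + 1/1)))/(-10) = (137 + 1/(-5 + (-9 + 1)))*(-⅒) = (137 + 1/(-5 - 8))*(-⅒) = (137 + 1/(-13))*(-⅒) = (137 - 1/13)*(-⅒) = (1780/13)*(-⅒) = -178/13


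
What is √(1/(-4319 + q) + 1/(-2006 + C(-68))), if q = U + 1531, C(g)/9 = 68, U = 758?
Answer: 2*I*√151395370/707455 ≈ 0.034785*I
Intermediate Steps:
C(g) = 612 (C(g) = 9*68 = 612)
q = 2289 (q = 758 + 1531 = 2289)
√(1/(-4319 + q) + 1/(-2006 + C(-68))) = √(1/(-4319 + 2289) + 1/(-2006 + 612)) = √(1/(-2030) + 1/(-1394)) = √(-1/2030 - 1/1394) = √(-856/707455) = 2*I*√151395370/707455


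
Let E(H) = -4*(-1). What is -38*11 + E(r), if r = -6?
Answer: -414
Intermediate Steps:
E(H) = 4
-38*11 + E(r) = -38*11 + 4 = -418 + 4 = -414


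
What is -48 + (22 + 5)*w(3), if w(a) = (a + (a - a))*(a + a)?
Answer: 438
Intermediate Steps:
w(a) = 2*a² (w(a) = (a + 0)*(2*a) = a*(2*a) = 2*a²)
-48 + (22 + 5)*w(3) = -48 + (22 + 5)*(2*3²) = -48 + 27*(2*9) = -48 + 27*18 = -48 + 486 = 438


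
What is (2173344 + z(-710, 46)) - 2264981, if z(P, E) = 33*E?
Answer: -90119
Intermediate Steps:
(2173344 + z(-710, 46)) - 2264981 = (2173344 + 33*46) - 2264981 = (2173344 + 1518) - 2264981 = 2174862 - 2264981 = -90119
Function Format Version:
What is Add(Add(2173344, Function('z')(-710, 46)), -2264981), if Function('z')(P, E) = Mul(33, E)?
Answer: -90119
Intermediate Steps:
Add(Add(2173344, Function('z')(-710, 46)), -2264981) = Add(Add(2173344, Mul(33, 46)), -2264981) = Add(Add(2173344, 1518), -2264981) = Add(2174862, -2264981) = -90119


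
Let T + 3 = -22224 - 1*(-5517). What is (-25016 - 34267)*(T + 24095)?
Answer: -437804955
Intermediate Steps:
T = -16710 (T = -3 + (-22224 - 1*(-5517)) = -3 + (-22224 + 5517) = -3 - 16707 = -16710)
(-25016 - 34267)*(T + 24095) = (-25016 - 34267)*(-16710 + 24095) = -59283*7385 = -437804955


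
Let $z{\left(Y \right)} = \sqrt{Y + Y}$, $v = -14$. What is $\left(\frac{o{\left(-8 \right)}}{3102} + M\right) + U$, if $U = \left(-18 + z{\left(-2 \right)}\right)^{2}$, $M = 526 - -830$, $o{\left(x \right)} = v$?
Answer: $\frac{2599469}{1551} - 72 i \approx 1676.0 - 72.0 i$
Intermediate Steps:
$o{\left(x \right)} = -14$
$M = 1356$ ($M = 526 + 830 = 1356$)
$z{\left(Y \right)} = \sqrt{2} \sqrt{Y}$ ($z{\left(Y \right)} = \sqrt{2 Y} = \sqrt{2} \sqrt{Y}$)
$U = \left(-18 + 2 i\right)^{2}$ ($U = \left(-18 + \sqrt{2} \sqrt{-2}\right)^{2} = \left(-18 + \sqrt{2} i \sqrt{2}\right)^{2} = \left(-18 + 2 i\right)^{2} \approx 320.0 - 72.0 i$)
$\left(\frac{o{\left(-8 \right)}}{3102} + M\right) + U = \left(- \frac{14}{3102} + 1356\right) + \left(320 - 72 i\right) = \left(\left(-14\right) \frac{1}{3102} + 1356\right) + \left(320 - 72 i\right) = \left(- \frac{7}{1551} + 1356\right) + \left(320 - 72 i\right) = \frac{2103149}{1551} + \left(320 - 72 i\right) = \frac{2599469}{1551} - 72 i$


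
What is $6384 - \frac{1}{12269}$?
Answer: $\frac{78325295}{12269} \approx 6384.0$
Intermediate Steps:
$6384 - \frac{1}{12269} = \frac{78325295}{12269}$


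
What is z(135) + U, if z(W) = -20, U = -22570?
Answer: -22590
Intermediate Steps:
z(135) + U = -20 - 22570 = -22590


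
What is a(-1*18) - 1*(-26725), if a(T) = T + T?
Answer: 26689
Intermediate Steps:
a(T) = 2*T
a(-1*18) - 1*(-26725) = 2*(-1*18) - 1*(-26725) = 2*(-18) + 26725 = -36 + 26725 = 26689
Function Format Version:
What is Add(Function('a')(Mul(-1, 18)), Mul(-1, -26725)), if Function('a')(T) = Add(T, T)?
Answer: 26689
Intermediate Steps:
Function('a')(T) = Mul(2, T)
Add(Function('a')(Mul(-1, 18)), Mul(-1, -26725)) = Add(Mul(2, Mul(-1, 18)), Mul(-1, -26725)) = Add(Mul(2, -18), 26725) = Add(-36, 26725) = 26689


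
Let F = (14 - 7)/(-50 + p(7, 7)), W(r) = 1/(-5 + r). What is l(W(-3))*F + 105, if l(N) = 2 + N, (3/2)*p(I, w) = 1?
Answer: 124005/1184 ≈ 104.73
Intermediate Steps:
p(I, w) = ⅔ (p(I, w) = (⅔)*1 = ⅔)
F = -21/148 (F = (14 - 7)/(-50 + ⅔) = 7/(-148/3) = 7*(-3/148) = -21/148 ≈ -0.14189)
l(W(-3))*F + 105 = (2 + 1/(-5 - 3))*(-21/148) + 105 = (2 + 1/(-8))*(-21/148) + 105 = (2 - ⅛)*(-21/148) + 105 = (15/8)*(-21/148) + 105 = -315/1184 + 105 = 124005/1184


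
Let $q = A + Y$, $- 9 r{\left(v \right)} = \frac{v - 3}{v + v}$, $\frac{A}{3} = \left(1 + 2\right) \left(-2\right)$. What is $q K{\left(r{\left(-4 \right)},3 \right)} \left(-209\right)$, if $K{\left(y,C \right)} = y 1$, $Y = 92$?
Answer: $\frac{54131}{36} \approx 1503.6$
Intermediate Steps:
$A = -18$ ($A = 3 \left(1 + 2\right) \left(-2\right) = 3 \cdot 3 \left(-2\right) = 3 \left(-6\right) = -18$)
$r{\left(v \right)} = - \frac{-3 + v}{18 v}$ ($r{\left(v \right)} = - \frac{\left(v - 3\right) \frac{1}{v + v}}{9} = - \frac{\left(-3 + v\right) \frac{1}{2 v}}{9} = - \frac{\frac{1}{2} \frac{1}{v} \left(-3 + v\right)}{9} = - \frac{-3 + v}{18 v}$)
$K{\left(y,C \right)} = y$
$q = 74$ ($q = -18 + 92 = 74$)
$q K{\left(r{\left(-4 \right)},3 \right)} \left(-209\right) = 74 \frac{3 - -4}{18 \left(-4\right)} \left(-209\right) = 74 \cdot \frac{1}{18} \left(- \frac{1}{4}\right) \left(3 + 4\right) \left(-209\right) = 74 \cdot \frac{1}{18} \left(- \frac{1}{4}\right) 7 \left(-209\right) = 74 \left(- \frac{7}{72}\right) \left(-209\right) = \left(- \frac{259}{36}\right) \left(-209\right) = \frac{54131}{36}$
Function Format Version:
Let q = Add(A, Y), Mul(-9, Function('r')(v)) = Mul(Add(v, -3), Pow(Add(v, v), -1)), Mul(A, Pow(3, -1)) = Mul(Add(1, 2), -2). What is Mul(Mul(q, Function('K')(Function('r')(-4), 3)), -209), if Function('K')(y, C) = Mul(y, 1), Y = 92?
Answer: Rational(54131, 36) ≈ 1503.6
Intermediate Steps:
A = -18 (A = Mul(3, Mul(Add(1, 2), -2)) = Mul(3, Mul(3, -2)) = Mul(3, -6) = -18)
Function('r')(v) = Mul(Rational(-1, 18), Pow(v, -1), Add(-3, v)) (Function('r')(v) = Mul(Rational(-1, 9), Mul(Add(v, -3), Pow(Add(v, v), -1))) = Mul(Rational(-1, 9), Mul(Add(-3, v), Pow(Mul(2, v), -1))) = Mul(Rational(-1, 9), Mul(Add(-3, v), Mul(Rational(1, 2), Pow(v, -1)))) = Mul(Rational(-1, 9), Mul(Rational(1, 2), Pow(v, -1), Add(-3, v))) = Mul(Rational(-1, 18), Pow(v, -1), Add(-3, v)))
Function('K')(y, C) = y
q = 74 (q = Add(-18, 92) = 74)
Mul(Mul(q, Function('K')(Function('r')(-4), 3)), -209) = Mul(Mul(74, Mul(Rational(1, 18), Pow(-4, -1), Add(3, Mul(-1, -4)))), -209) = Mul(Mul(74, Mul(Rational(1, 18), Rational(-1, 4), Add(3, 4))), -209) = Mul(Mul(74, Mul(Rational(1, 18), Rational(-1, 4), 7)), -209) = Mul(Mul(74, Rational(-7, 72)), -209) = Mul(Rational(-259, 36), -209) = Rational(54131, 36)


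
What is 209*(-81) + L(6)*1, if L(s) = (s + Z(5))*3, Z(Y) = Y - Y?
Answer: -16911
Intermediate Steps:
Z(Y) = 0
L(s) = 3*s (L(s) = (s + 0)*3 = s*3 = 3*s)
209*(-81) + L(6)*1 = 209*(-81) + (3*6)*1 = -16929 + 18*1 = -16929 + 18 = -16911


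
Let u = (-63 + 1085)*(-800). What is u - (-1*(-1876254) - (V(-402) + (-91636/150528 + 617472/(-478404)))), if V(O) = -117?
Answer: -1347233346955973/500091648 ≈ -2.6940e+6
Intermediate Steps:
u = -817600 (u = 1022*(-800) = -817600)
u - (-1*(-1876254) - (V(-402) + (-91636/150528 + 617472/(-478404)))) = -817600 - (-1*(-1876254) - (-117 + (-91636/150528 + 617472/(-478404)))) = -817600 - (1876254 - (-117 + (-91636*1/150528 + 617472*(-1/478404)))) = -817600 - (1876254 - (-117 + (-22909/37632 - 17152/13289))) = -817600 - (1876254 - (-117 - 949901765/500091648)) = -817600 - (1876254 - 1*(-59460624581/500091648)) = -817600 - (1876254 + 59460624581/500091648) = -817600 - 1*938358415551173/500091648 = -817600 - 938358415551173/500091648 = -1347233346955973/500091648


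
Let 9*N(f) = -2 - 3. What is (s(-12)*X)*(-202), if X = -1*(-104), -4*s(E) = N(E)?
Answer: -26260/9 ≈ -2917.8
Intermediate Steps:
N(f) = -5/9 (N(f) = (-2 - 3)/9 = (1/9)*(-5) = -5/9)
s(E) = 5/36 (s(E) = -1/4*(-5/9) = 5/36)
X = 104
(s(-12)*X)*(-202) = ((5/36)*104)*(-202) = (130/9)*(-202) = -26260/9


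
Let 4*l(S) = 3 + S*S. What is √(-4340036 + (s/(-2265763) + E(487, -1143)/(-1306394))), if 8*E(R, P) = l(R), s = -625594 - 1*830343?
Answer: I*√152100476528868846397458732507281/5919958377244 ≈ 2083.3*I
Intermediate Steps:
s = -1455937 (s = -625594 - 830343 = -1455937)
l(S) = ¾ + S²/4 (l(S) = (3 + S*S)/4 = (3 + S²)/4 = ¾ + S²/4)
E(R, P) = 3/32 + R²/32 (E(R, P) = (¾ + R²/4)/8 = 3/32 + R²/32)
√(-4340036 + (s/(-2265763) + E(487, -1143)/(-1306394))) = √(-4340036 + (-1455937/(-2265763) + (3/32 + (1/32)*487²)/(-1306394))) = √(-4340036 + (-1455937*(-1/2265763) + (3/32 + (1/32)*237169)*(-1/1306394))) = √(-4340036 + (1455937/2265763 + (3/32 + 237169/32)*(-1/1306394))) = √(-4340036 + (1455937/2265763 + (59293/8)*(-1/1306394))) = √(-4340036 + (1455937/2265763 - 59293/10451152)) = √(-4340036 + 15081875003865/23679833508976) = √(-102771314821087159271/23679833508976) = I*√152100476528868846397458732507281/5919958377244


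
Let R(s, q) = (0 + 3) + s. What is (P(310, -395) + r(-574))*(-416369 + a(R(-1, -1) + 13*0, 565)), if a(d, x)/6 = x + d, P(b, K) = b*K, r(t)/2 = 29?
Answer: 50543857064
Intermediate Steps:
R(s, q) = 3 + s
r(t) = 58 (r(t) = 2*29 = 58)
P(b, K) = K*b
a(d, x) = 6*d + 6*x (a(d, x) = 6*(x + d) = 6*(d + x) = 6*d + 6*x)
(P(310, -395) + r(-574))*(-416369 + a(R(-1, -1) + 13*0, 565)) = (-395*310 + 58)*(-416369 + (6*((3 - 1) + 13*0) + 6*565)) = (-122450 + 58)*(-416369 + (6*(2 + 0) + 3390)) = -122392*(-416369 + (6*2 + 3390)) = -122392*(-416369 + (12 + 3390)) = -122392*(-416369 + 3402) = -122392*(-412967) = 50543857064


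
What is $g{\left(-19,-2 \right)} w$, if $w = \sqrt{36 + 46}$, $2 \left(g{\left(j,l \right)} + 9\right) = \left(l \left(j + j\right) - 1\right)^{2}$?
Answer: $\frac{5607 \sqrt{82}}{2} \approx 25387.0$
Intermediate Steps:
$g{\left(j,l \right)} = -9 + \frac{\left(-1 + 2 j l\right)^{2}}{2}$ ($g{\left(j,l \right)} = -9 + \frac{\left(l \left(j + j\right) - 1\right)^{2}}{2} = -9 + \frac{\left(l 2 j - 1\right)^{2}}{2} = -9 + \frac{\left(2 j l - 1\right)^{2}}{2} = -9 + \frac{\left(-1 + 2 j l\right)^{2}}{2}$)
$w = \sqrt{82} \approx 9.0554$
$g{\left(-19,-2 \right)} w = \left(-9 + \frac{\left(-1 + 2 \left(-19\right) \left(-2\right)\right)^{2}}{2}\right) \sqrt{82} = \left(-9 + \frac{\left(-1 + 76\right)^{2}}{2}\right) \sqrt{82} = \left(-9 + \frac{75^{2}}{2}\right) \sqrt{82} = \left(-9 + \frac{1}{2} \cdot 5625\right) \sqrt{82} = \left(-9 + \frac{5625}{2}\right) \sqrt{82} = \frac{5607 \sqrt{82}}{2}$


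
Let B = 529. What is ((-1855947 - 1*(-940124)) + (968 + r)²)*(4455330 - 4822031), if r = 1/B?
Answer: -2175979233239386/279841 ≈ -7.7758e+9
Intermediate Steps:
r = 1/529 ≈ 0.0018904
((-1855947 - 1*(-940124)) + (968 + r)²)*(4455330 - 4822031) = ((-1855947 - 1*(-940124)) + (968 + 1/529)²)*(4455330 - 4822031) = ((-1855947 + 940124) + (512073/529)²)*(-366701) = (-915823 + 262218757329/279841)*(-366701) = (5933933186/279841)*(-366701) = -2175979233239386/279841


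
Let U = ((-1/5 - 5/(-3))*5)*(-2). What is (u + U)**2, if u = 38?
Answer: 4900/9 ≈ 544.44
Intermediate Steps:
U = -44/3 (U = ((-1*1/5 - 5*(-1/3))*5)*(-2) = ((-1/5 + 5/3)*5)*(-2) = ((22/15)*5)*(-2) = (22/3)*(-2) = -44/3 ≈ -14.667)
(u + U)**2 = (38 - 44/3)**2 = (70/3)**2 = 4900/9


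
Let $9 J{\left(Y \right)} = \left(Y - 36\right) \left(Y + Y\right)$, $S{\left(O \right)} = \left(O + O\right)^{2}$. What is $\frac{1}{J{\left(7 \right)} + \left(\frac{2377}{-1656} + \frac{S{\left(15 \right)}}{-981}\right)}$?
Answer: $- \frac{180504}{8567429} \approx -0.021069$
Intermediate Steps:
$S{\left(O \right)} = 4 O^{2}$ ($S{\left(O \right)} = \left(2 O\right)^{2} = 4 O^{2}$)
$J{\left(Y \right)} = \frac{2 Y \left(-36 + Y\right)}{9}$ ($J{\left(Y \right)} = \frac{\left(Y - 36\right) \left(Y + Y\right)}{9} = \frac{\left(-36 + Y\right) 2 Y}{9} = \frac{2 Y \left(-36 + Y\right)}{9}$)
$\frac{1}{J{\left(7 \right)} + \left(\frac{2377}{-1656} + \frac{S{\left(15 \right)}}{-981}\right)} = \frac{1}{\frac{2}{9} \cdot 7 \left(-36 + 7\right) + \left(\frac{2377}{-1656} + \frac{4 \cdot 15^{2}}{-981}\right)} = \frac{1}{\frac{2}{9} \cdot 7 \left(-29\right) + \left(2377 \left(- \frac{1}{1656}\right) + 4 \cdot 225 \left(- \frac{1}{981}\right)\right)} = \frac{1}{- \frac{406}{9} + \left(- \frac{2377}{1656} + 900 \left(- \frac{1}{981}\right)\right)} = \frac{1}{- \frac{406}{9} - \frac{424693}{180504}} = \frac{1}{- \frac{8567429}{180504}} = - \frac{180504}{8567429}$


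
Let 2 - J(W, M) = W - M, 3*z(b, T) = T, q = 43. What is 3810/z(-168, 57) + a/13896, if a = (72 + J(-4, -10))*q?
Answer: 13249829/66006 ≈ 200.74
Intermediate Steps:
z(b, T) = T/3
J(W, M) = 2 + M - W (J(W, M) = 2 - (W - M) = 2 + (M - W) = 2 + M - W)
a = 2924 (a = (72 + (2 - 10 - 1*(-4)))*43 = (72 + (2 - 10 + 4))*43 = (72 - 4)*43 = 68*43 = 2924)
3810/z(-168, 57) + a/13896 = 3810/(((⅓)*57)) + 2924/13896 = 3810/19 + 2924*(1/13896) = 3810*(1/19) + 731/3474 = 3810/19 + 731/3474 = 13249829/66006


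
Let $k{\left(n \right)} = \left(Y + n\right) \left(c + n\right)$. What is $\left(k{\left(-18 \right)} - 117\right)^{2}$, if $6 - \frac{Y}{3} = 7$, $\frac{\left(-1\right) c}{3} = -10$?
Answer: $136161$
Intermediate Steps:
$c = 30$ ($c = \left(-3\right) \left(-10\right) = 30$)
$Y = -3$ ($Y = 18 - 21 = -3$)
$k{\left(n \right)} = \left(-3 + n\right) \left(30 + n\right)$
$\left(k{\left(-18 \right)} - 117\right)^{2} = \left(\left(-90 + \left(-18\right)^{2} + 27 \left(-18\right)\right) - 117\right)^{2} = \left(\left(-90 + 324 - 486\right) - 117\right)^{2} = \left(-252 - 117\right)^{2} = \left(-369\right)^{2} = 136161$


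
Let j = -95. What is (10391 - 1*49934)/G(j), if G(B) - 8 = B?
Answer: 13181/29 ≈ 454.52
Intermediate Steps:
G(B) = 8 + B
(10391 - 1*49934)/G(j) = (10391 - 1*49934)/(8 - 95) = (10391 - 49934)/(-87) = -39543*(-1/87) = 13181/29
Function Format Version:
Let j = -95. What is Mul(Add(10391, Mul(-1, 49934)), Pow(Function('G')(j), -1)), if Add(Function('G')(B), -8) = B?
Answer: Rational(13181, 29) ≈ 454.52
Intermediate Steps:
Function('G')(B) = Add(8, B)
Mul(Add(10391, Mul(-1, 49934)), Pow(Function('G')(j), -1)) = Mul(Add(10391, Mul(-1, 49934)), Pow(Add(8, -95), -1)) = Mul(Add(10391, -49934), Pow(-87, -1)) = Mul(-39543, Rational(-1, 87)) = Rational(13181, 29)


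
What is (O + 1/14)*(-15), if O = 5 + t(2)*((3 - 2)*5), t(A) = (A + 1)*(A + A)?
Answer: -13665/14 ≈ -976.07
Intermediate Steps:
t(A) = 2*A*(1 + A) (t(A) = (1 + A)*(2*A) = 2*A*(1 + A))
O = 65 (O = 5 + (2*2*(1 + 2))*((3 - 2)*5) = 5 + (2*2*3)*(1*5) = 5 + 12*5 = 5 + 60 = 65)
(O + 1/14)*(-15) = (65 + 1/14)*(-15) = (911/14)*(-15) = -13665/14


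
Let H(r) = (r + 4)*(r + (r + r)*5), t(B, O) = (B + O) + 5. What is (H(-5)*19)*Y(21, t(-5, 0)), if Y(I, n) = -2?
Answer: -2090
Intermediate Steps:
t(B, O) = 5 + B + O
H(r) = 11*r*(4 + r) (H(r) = (4 + r)*(r + (2*r)*5) = (4 + r)*(r + 10*r) = (4 + r)*(11*r) = 11*r*(4 + r))
(H(-5)*19)*Y(21, t(-5, 0)) = ((11*(-5)*(4 - 5))*19)*(-2) = ((11*(-5)*(-1))*19)*(-2) = (55*19)*(-2) = 1045*(-2) = -2090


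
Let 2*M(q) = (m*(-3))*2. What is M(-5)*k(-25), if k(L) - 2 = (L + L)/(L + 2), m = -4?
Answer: 1152/23 ≈ 50.087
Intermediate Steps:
k(L) = 2 + 2*L/(2 + L) (k(L) = 2 + (L + L)/(L + 2) = 2 + (2*L)/(2 + L) = 2 + 2*L/(2 + L))
M(q) = 12 (M(q) = (-4*(-3)*2)/2 = (12*2)/2 = (1/2)*24 = 12)
M(-5)*k(-25) = 12*(4*(1 - 25)/(2 - 25)) = 12*(4*(-24)/(-23)) = 12*(4*(-1/23)*(-24)) = 12*(96/23) = 1152/23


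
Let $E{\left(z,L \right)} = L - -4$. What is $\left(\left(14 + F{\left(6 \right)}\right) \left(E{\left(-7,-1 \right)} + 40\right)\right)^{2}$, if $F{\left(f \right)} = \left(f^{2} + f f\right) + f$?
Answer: $15649936$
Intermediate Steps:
$F{\left(f \right)} = f + 2 f^{2}$ ($F{\left(f \right)} = \left(f^{2} + f^{2}\right) + f = 2 f^{2} + f = f + 2 f^{2}$)
$E{\left(z,L \right)} = 4 + L$ ($E{\left(z,L \right)} = L + 4 = 4 + L$)
$\left(\left(14 + F{\left(6 \right)}\right) \left(E{\left(-7,-1 \right)} + 40\right)\right)^{2} = \left(\left(14 + 6 \left(1 + 2 \cdot 6\right)\right) \left(\left(4 - 1\right) + 40\right)\right)^{2} = \left(\left(14 + 6 \left(1 + 12\right)\right) \left(3 + 40\right)\right)^{2} = \left(\left(14 + 6 \cdot 13\right) 43\right)^{2} = \left(\left(14 + 78\right) 43\right)^{2} = \left(92 \cdot 43\right)^{2} = 3956^{2} = 15649936$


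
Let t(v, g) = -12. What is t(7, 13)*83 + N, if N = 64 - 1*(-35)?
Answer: -897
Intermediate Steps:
N = 99 (N = 64 + 35 = 99)
t(7, 13)*83 + N = -12*83 + 99 = -996 + 99 = -897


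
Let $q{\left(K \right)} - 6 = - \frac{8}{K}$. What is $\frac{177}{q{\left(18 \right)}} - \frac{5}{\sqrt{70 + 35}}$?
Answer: $\frac{1593}{50} - \frac{\sqrt{105}}{21} \approx 31.372$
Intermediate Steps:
$q{\left(K \right)} = 6 - \frac{8}{K}$
$\frac{177}{q{\left(18 \right)}} - \frac{5}{\sqrt{70 + 35}} = \frac{177}{6 - \frac{8}{18}} - \frac{5}{\sqrt{70 + 35}} = \frac{177}{6 - \frac{4}{9}} - \frac{5}{\sqrt{105}} = \frac{177}{6 - \frac{4}{9}} - 5 \frac{\sqrt{105}}{105} = \frac{177}{\frac{50}{9}} - \frac{\sqrt{105}}{21} = 177 \cdot \frac{9}{50} - \frac{\sqrt{105}}{21} = \frac{1593}{50} - \frac{\sqrt{105}}{21}$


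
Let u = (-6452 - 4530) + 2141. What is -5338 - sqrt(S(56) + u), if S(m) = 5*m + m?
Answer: -5338 - 9*I*sqrt(105) ≈ -5338.0 - 92.223*I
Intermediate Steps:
S(m) = 6*m
u = -8841 (u = -10982 + 2141 = -8841)
-5338 - sqrt(S(56) + u) = -5338 - sqrt(6*56 - 8841) = -5338 - sqrt(336 - 8841) = -5338 - sqrt(-8505) = -5338 - 9*I*sqrt(105)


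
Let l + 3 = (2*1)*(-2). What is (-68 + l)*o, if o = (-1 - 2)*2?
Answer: 450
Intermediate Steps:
l = -7 (l = -3 + (2*1)*(-2) = -3 + 2*(-2) = -3 - 4 = -7)
o = -6 (o = -3*2 = -6)
(-68 + l)*o = (-68 - 7)*(-6) = -75*(-6) = 450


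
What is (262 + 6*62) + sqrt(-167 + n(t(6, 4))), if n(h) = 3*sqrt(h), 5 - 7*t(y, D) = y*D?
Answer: 634 + sqrt(-8183 + 21*I*sqrt(133))/7 ≈ 634.19 + 12.924*I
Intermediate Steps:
t(y, D) = 5/7 - D*y/7 (t(y, D) = 5/7 - y*D/7 = 5/7 - D*y/7)
(262 + 6*62) + sqrt(-167 + n(t(6, 4))) = (262 + 6*62) + sqrt(-167 + 3*sqrt(5/7 - 1/7*4*6)) = (262 + 372) + sqrt(-167 + 3*sqrt(5/7 - 24/7)) = 634 + sqrt(-167 + 3*sqrt(-19/7)) = 634 + sqrt(-167 + 3*(I*sqrt(133)/7)) = 634 + sqrt(-167 + 3*I*sqrt(133)/7)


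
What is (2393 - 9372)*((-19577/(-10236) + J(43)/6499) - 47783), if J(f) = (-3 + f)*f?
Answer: 22183171484837251/66523764 ≈ 3.3346e+8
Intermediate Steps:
J(f) = f*(-3 + f)
(2393 - 9372)*((-19577/(-10236) + J(43)/6499) - 47783) = (2393 - 9372)*((-19577/(-10236) + (43*(-3 + 43))/6499) - 47783) = -6979*((-19577*(-1/10236) + (43*40)*(1/6499)) - 47783) = -6979*((19577/10236 + 1720*(1/6499)) - 47783) = -6979*((19577/10236 + 1720/6499) - 47783) = -6979*(144836843/66523764 - 47783) = -6979*(-3178560178369/66523764) = 22183171484837251/66523764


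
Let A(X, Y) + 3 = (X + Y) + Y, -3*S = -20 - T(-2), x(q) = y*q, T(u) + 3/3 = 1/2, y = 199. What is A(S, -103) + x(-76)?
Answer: -30653/2 ≈ -15327.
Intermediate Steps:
T(u) = -½ (T(u) = -1 + 1/2 = -1 + ½ = -½)
x(q) = 199*q
S = 13/2 (S = -(-20 - 1*(-½))/3 = -(-20 + ½)/3 = -⅓*(-39/2) = 13/2 ≈ 6.5000)
A(X, Y) = -3 + X + 2*Y (A(X, Y) = -3 + ((X + Y) + Y) = -3 + (X + 2*Y) = -3 + X + 2*Y)
A(S, -103) + x(-76) = (-3 + 13/2 + 2*(-103)) + 199*(-76) = (-3 + 13/2 - 206) - 15124 = -405/2 - 15124 = -30653/2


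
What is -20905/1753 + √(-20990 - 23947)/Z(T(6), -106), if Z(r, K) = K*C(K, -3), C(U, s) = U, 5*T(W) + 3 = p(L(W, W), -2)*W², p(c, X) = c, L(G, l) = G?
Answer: -20905/1753 + 3*I*√4993/11236 ≈ -11.925 + 0.018866*I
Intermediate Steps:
T(W) = -⅗ + W³/5 (T(W) = -⅗ + (W*W²)/5 = -⅗ + W³/5)
Z(r, K) = K² (Z(r, K) = K*K = K²)
-20905/1753 + √(-20990 - 23947)/Z(T(6), -106) = -20905/1753 + √(-20990 - 23947)/((-106)²) = -20905*1/1753 + √(-44937)/11236 = -20905/1753 + (3*I*√4993)*(1/11236) = -20905/1753 + 3*I*√4993/11236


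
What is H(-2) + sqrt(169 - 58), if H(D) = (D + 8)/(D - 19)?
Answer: -2/7 + sqrt(111) ≈ 10.250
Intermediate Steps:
H(D) = (8 + D)/(-19 + D)
H(-2) + sqrt(169 - 58) = (8 - 2)/(-19 - 2) + sqrt(169 - 58) = 6/(-21) + sqrt(111) = -1/21*6 + sqrt(111) = -2/7 + sqrt(111)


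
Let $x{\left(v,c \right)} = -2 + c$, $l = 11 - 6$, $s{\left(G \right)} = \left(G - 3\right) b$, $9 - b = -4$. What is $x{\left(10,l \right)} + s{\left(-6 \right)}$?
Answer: $-114$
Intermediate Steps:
$b = 13$ ($b = 9 - -4 = 9 + 4 = 13$)
$s{\left(G \right)} = -39 + 13 G$ ($s{\left(G \right)} = \left(G - 3\right) 13 = \left(-3 + G\right) 13 = -39 + 13 G$)
$l = 5$ ($l = 11 - 6 = 5$)
$x{\left(10,l \right)} + s{\left(-6 \right)} = \left(-2 + 5\right) + \left(-39 + 13 \left(-6\right)\right) = 3 - 117 = -114$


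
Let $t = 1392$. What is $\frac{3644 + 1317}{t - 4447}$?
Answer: $- \frac{4961}{3055} \approx -1.6239$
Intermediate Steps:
$\frac{3644 + 1317}{t - 4447} = \frac{3644 + 1317}{1392 - 4447} = \frac{4961}{-3055} = 4961 \left(- \frac{1}{3055}\right) = - \frac{4961}{3055}$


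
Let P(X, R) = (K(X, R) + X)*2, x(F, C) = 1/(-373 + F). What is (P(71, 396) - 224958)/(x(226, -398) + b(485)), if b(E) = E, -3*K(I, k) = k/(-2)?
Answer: -16514274/35647 ≈ -463.27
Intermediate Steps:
K(I, k) = k/6 (K(I, k) = -k/(3*(-2)) = -k*(-1)/(3*2) = -(-1)*k/6 = k/6)
P(X, R) = 2*X + R/3 (P(X, R) = (R/6 + X)*2 = (X + R/6)*2 = 2*X + R/3)
(P(71, 396) - 224958)/(x(226, -398) + b(485)) = ((2*71 + (1/3)*396) - 224958)/(1/(-373 + 226) + 485) = ((142 + 132) - 224958)/(1/(-147) + 485) = (274 - 224958)/(-1/147 + 485) = -224684/71294/147 = -224684*147/71294 = -16514274/35647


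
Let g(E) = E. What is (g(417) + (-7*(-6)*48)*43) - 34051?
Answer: 53054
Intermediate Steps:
(g(417) + (-7*(-6)*48)*43) - 34051 = (417 + (-7*(-6)*48)*43) - 34051 = (417 + (42*48)*43) - 34051 = (417 + 2016*43) - 34051 = (417 + 86688) - 34051 = 87105 - 34051 = 53054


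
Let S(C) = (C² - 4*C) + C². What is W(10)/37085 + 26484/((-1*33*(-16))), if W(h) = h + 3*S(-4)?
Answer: 81853371/1631740 ≈ 50.163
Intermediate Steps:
S(C) = -4*C + 2*C²
W(h) = 144 + h (W(h) = h + 3*(2*(-4)*(-2 - 4)) = h + 3*(2*(-4)*(-6)) = h + 3*48 = h + 144 = 144 + h)
W(10)/37085 + 26484/((-1*33*(-16))) = (144 + 10)/37085 + 26484/((-1*33*(-16))) = 154*(1/37085) + 26484/((-33*(-16))) = 154/37085 + 26484/528 = 154/37085 + 26484*(1/528) = 154/37085 + 2207/44 = 81853371/1631740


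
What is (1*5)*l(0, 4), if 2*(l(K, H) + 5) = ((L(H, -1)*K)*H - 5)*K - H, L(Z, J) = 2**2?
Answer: -35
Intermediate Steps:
L(Z, J) = 4
l(K, H) = -5 - H/2 + K*(-5 + 4*H*K)/2 (l(K, H) = -5 + (((4*K)*H - 5)*K - H)/2 = -5 + ((4*H*K - 5)*K - H)/2 = -5 + ((-5 + 4*H*K)*K - H)/2 = -5 + (K*(-5 + 4*H*K) - H)/2 = -5 + (-H + K*(-5 + 4*H*K))/2 = -5 + (-H/2 + K*(-5 + 4*H*K)/2) = -5 - H/2 + K*(-5 + 4*H*K)/2)
(1*5)*l(0, 4) = (1*5)*(-5 - 5/2*0 - 1/2*4 + 2*4*0**2) = 5*(-5 + 0 - 2 + 2*4*0) = 5*(-5 + 0 - 2 + 0) = 5*(-7) = -35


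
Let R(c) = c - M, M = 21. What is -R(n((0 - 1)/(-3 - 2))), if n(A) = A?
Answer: 104/5 ≈ 20.800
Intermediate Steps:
R(c) = -21 + c (R(c) = c - 1*21 = c - 21 = -21 + c)
-R(n((0 - 1)/(-3 - 2))) = -(-21 + (0 - 1)/(-3 - 2)) = -(-21 - 1/(-5)) = -(-21 - 1*(-1/5)) = -(-21 + 1/5) = -1*(-104/5) = 104/5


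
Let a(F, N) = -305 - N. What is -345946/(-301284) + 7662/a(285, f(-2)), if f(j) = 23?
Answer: -274370965/12352644 ≈ -22.212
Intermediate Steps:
-345946/(-301284) + 7662/a(285, f(-2)) = -345946/(-301284) + 7662/(-305 - 1*23) = -345946*(-1/301284) + 7662/(-305 - 23) = 172973/150642 + 7662/(-328) = 172973/150642 + 7662*(-1/328) = 172973/150642 - 3831/164 = -274370965/12352644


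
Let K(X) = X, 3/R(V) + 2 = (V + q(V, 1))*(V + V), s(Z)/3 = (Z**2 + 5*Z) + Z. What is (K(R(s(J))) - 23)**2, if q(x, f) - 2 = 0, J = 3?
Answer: 95610205681/180741136 ≈ 528.99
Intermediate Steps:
q(x, f) = 2 (q(x, f) = 2 + 0 = 2)
s(Z) = 3*Z**2 + 18*Z (s(Z) = 3*((Z**2 + 5*Z) + Z) = 3*(Z**2 + 6*Z) = 3*Z**2 + 18*Z)
R(V) = 3/(-2 + 2*V*(2 + V)) (R(V) = 3/(-2 + (V + 2)*(V + V)) = 3/(-2 + (2 + V)*(2*V)) = 3/(-2 + 2*V*(2 + V)))
(K(R(s(J))) - 23)**2 = (3/(2*(-1 + (3*3*(6 + 3))**2 + 2*(3*3*(6 + 3)))) - 23)**2 = (3/(2*(-1 + (3*3*9)**2 + 2*(3*3*9))) - 23)**2 = (3/(2*(-1 + 81**2 + 2*81)) - 23)**2 = (3/(2*(-1 + 6561 + 162)) - 23)**2 = ((3/2)/6722 - 23)**2 = ((3/2)*(1/6722) - 23)**2 = (3/13444 - 23)**2 = (-309209/13444)**2 = 95610205681/180741136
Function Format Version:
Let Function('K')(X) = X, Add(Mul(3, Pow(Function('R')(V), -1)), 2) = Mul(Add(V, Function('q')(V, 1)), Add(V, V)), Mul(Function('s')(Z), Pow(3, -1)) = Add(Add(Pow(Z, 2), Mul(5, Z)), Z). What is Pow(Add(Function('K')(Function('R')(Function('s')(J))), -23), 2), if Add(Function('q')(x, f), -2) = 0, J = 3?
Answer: Rational(95610205681, 180741136) ≈ 528.99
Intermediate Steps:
Function('q')(x, f) = 2 (Function('q')(x, f) = Add(2, 0) = 2)
Function('s')(Z) = Add(Mul(3, Pow(Z, 2)), Mul(18, Z)) (Function('s')(Z) = Mul(3, Add(Add(Pow(Z, 2), Mul(5, Z)), Z)) = Mul(3, Add(Pow(Z, 2), Mul(6, Z))) = Add(Mul(3, Pow(Z, 2)), Mul(18, Z)))
Function('R')(V) = Mul(3, Pow(Add(-2, Mul(2, V, Add(2, V))), -1)) (Function('R')(V) = Mul(3, Pow(Add(-2, Mul(Add(V, 2), Add(V, V))), -1)) = Mul(3, Pow(Add(-2, Mul(Add(2, V), Mul(2, V))), -1)) = Mul(3, Pow(Add(-2, Mul(2, V, Add(2, V))), -1)))
Pow(Add(Function('K')(Function('R')(Function('s')(J))), -23), 2) = Pow(Add(Mul(Rational(3, 2), Pow(Add(-1, Pow(Mul(3, 3, Add(6, 3)), 2), Mul(2, Mul(3, 3, Add(6, 3)))), -1)), -23), 2) = Pow(Add(Mul(Rational(3, 2), Pow(Add(-1, Pow(Mul(3, 3, 9), 2), Mul(2, Mul(3, 3, 9))), -1)), -23), 2) = Pow(Add(Mul(Rational(3, 2), Pow(Add(-1, Pow(81, 2), Mul(2, 81)), -1)), -23), 2) = Pow(Add(Mul(Rational(3, 2), Pow(Add(-1, 6561, 162), -1)), -23), 2) = Pow(Add(Mul(Rational(3, 2), Pow(6722, -1)), -23), 2) = Pow(Add(Mul(Rational(3, 2), Rational(1, 6722)), -23), 2) = Pow(Add(Rational(3, 13444), -23), 2) = Pow(Rational(-309209, 13444), 2) = Rational(95610205681, 180741136)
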